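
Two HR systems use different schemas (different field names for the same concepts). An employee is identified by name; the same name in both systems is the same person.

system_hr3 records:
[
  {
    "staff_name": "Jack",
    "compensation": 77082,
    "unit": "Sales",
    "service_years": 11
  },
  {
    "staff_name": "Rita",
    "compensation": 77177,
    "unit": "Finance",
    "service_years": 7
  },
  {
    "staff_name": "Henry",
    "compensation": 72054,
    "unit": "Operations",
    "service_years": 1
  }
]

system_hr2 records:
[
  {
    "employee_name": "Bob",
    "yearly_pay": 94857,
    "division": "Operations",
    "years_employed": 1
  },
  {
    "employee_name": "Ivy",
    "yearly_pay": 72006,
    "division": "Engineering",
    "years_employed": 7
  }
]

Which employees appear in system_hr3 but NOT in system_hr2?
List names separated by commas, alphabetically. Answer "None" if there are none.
Henry, Jack, Rita

Schema mapping: "staff_name" (system_hr3) = "employee_name" (system_hr2) = employee name

Names in system_hr3: ['Henry', 'Jack', 'Rita']
Names in system_hr2: ['Bob', 'Ivy']

In system_hr3 but not system_hr2: ['Henry', 'Jack', 'Rita']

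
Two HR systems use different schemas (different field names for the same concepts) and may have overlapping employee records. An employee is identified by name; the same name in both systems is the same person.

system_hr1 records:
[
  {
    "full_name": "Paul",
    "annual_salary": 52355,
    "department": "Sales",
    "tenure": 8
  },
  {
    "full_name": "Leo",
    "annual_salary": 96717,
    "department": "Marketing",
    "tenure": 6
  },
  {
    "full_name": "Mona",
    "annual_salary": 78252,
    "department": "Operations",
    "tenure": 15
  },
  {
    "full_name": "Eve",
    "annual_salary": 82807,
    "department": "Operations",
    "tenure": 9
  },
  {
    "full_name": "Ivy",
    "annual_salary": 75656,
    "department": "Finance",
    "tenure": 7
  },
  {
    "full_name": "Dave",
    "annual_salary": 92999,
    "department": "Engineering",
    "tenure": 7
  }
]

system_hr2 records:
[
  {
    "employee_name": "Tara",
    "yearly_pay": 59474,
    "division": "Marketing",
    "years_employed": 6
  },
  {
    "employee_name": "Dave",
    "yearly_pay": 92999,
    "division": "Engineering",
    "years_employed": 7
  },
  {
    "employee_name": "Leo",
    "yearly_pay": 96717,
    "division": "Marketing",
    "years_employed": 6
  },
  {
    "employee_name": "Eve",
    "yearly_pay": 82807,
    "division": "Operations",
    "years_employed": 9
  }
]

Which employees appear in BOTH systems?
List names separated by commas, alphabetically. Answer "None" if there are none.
Dave, Eve, Leo

Schema mapping: "full_name" (system_hr1) = "employee_name" (system_hr2) = employee name

Names in system_hr1: ['Dave', 'Eve', 'Ivy', 'Leo', 'Mona', 'Paul']
Names in system_hr2: ['Dave', 'Eve', 'Leo', 'Tara']

Intersection: ['Dave', 'Eve', 'Leo']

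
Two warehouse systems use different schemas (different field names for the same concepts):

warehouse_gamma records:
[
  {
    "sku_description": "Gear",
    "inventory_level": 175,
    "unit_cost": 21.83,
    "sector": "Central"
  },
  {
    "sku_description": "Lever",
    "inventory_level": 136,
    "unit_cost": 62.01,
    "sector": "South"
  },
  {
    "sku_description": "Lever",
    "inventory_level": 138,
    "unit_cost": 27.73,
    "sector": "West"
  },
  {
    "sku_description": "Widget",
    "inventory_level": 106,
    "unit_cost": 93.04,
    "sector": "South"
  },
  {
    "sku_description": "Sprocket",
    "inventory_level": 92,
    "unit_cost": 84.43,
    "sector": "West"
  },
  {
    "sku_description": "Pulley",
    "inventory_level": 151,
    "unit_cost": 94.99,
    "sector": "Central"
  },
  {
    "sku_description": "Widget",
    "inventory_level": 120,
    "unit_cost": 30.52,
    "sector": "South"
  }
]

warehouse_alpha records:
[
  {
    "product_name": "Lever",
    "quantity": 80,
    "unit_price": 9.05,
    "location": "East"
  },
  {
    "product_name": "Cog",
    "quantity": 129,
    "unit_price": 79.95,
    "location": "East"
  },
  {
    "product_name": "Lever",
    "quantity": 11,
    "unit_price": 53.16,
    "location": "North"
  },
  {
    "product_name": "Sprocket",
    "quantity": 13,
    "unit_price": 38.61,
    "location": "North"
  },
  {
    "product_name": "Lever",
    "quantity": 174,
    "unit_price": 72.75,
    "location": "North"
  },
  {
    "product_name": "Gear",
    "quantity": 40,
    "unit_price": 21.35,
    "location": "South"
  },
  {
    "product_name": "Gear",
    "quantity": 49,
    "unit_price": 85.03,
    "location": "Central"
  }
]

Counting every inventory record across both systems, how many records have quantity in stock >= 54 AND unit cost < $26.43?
2

Schema mappings:
- "inventory_level" (warehouse_gamma) = "quantity" (warehouse_alpha) = quantity
- "unit_cost" (warehouse_gamma) = "unit_price" (warehouse_alpha) = unit cost

Records meeting both conditions in warehouse_gamma: 1
Records meeting both conditions in warehouse_alpha: 1

Total: 1 + 1 = 2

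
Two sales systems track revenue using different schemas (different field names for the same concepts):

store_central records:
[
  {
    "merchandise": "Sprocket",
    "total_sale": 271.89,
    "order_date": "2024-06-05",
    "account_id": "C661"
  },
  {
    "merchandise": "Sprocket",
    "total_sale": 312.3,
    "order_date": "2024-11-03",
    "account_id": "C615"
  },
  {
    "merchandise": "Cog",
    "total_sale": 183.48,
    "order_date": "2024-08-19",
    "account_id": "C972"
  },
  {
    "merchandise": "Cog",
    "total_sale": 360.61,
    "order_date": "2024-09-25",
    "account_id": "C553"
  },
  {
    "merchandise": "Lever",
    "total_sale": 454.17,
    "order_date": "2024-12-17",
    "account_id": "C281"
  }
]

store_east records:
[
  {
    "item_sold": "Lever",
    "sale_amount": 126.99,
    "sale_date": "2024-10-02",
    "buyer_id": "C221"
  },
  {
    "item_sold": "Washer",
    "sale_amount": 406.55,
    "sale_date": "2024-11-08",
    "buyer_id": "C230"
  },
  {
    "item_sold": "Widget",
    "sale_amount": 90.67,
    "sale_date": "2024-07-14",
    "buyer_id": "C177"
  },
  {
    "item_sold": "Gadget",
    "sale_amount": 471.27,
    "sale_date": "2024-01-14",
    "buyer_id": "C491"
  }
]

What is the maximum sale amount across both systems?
471.27

Reconcile: "total_sale" (store_central) = "sale_amount" (store_east) = sale amount

Maximum in store_central: 454.17
Maximum in store_east: 471.27

Overall maximum: max(454.17, 471.27) = 471.27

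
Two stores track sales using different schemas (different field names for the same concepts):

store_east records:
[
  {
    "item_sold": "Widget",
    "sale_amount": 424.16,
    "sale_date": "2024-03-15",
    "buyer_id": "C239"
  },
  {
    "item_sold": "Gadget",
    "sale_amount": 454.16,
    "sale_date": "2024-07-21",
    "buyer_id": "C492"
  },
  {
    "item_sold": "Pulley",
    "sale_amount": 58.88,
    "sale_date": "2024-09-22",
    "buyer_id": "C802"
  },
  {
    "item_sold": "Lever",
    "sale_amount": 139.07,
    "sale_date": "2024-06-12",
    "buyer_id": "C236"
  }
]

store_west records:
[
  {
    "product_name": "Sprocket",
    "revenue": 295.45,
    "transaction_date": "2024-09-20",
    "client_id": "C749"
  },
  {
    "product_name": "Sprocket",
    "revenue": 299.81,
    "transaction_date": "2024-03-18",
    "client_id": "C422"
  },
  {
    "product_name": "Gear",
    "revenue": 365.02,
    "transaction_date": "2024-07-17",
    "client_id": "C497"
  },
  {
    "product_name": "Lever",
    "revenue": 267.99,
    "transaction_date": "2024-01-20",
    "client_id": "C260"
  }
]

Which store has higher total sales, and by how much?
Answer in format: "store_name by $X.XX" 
store_west by $152.00

Schema mapping: "sale_amount" (store_east) = "revenue" (store_west) = sale amount

Total for store_east: 1076.27
Total for store_west: 1228.27

Difference: |1076.27 - 1228.27| = 152.00
store_west has higher sales by $152.00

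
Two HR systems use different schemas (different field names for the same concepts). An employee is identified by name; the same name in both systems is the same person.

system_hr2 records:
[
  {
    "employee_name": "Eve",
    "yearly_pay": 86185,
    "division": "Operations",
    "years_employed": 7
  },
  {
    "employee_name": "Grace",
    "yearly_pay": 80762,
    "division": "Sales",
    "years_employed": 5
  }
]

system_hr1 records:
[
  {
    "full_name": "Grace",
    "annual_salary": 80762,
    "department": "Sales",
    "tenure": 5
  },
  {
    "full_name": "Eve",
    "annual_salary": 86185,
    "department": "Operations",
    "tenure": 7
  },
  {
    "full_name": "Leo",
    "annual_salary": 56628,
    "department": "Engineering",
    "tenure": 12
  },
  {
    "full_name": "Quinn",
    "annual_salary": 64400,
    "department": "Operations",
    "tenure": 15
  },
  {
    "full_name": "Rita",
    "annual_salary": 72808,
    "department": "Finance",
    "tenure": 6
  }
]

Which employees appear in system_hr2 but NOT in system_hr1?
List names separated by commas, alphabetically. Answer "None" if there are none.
None

Schema mapping: "employee_name" (system_hr2) = "full_name" (system_hr1) = employee name

Names in system_hr2: ['Eve', 'Grace']
Names in system_hr1: ['Eve', 'Grace', 'Leo', 'Quinn', 'Rita']

In system_hr2 but not system_hr1: None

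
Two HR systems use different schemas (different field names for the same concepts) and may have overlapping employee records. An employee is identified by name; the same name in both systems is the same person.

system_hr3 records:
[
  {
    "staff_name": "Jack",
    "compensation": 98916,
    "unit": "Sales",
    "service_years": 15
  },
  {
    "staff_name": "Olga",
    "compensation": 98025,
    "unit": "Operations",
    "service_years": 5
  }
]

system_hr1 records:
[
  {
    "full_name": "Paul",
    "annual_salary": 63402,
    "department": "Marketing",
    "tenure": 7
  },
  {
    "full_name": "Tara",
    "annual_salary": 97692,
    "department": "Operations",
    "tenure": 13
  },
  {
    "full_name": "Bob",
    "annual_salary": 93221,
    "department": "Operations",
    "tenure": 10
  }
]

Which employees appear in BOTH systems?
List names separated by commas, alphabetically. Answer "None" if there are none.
None

Schema mapping: "staff_name" (system_hr3) = "full_name" (system_hr1) = employee name

Names in system_hr3: ['Jack', 'Olga']
Names in system_hr1: ['Bob', 'Paul', 'Tara']

Intersection: None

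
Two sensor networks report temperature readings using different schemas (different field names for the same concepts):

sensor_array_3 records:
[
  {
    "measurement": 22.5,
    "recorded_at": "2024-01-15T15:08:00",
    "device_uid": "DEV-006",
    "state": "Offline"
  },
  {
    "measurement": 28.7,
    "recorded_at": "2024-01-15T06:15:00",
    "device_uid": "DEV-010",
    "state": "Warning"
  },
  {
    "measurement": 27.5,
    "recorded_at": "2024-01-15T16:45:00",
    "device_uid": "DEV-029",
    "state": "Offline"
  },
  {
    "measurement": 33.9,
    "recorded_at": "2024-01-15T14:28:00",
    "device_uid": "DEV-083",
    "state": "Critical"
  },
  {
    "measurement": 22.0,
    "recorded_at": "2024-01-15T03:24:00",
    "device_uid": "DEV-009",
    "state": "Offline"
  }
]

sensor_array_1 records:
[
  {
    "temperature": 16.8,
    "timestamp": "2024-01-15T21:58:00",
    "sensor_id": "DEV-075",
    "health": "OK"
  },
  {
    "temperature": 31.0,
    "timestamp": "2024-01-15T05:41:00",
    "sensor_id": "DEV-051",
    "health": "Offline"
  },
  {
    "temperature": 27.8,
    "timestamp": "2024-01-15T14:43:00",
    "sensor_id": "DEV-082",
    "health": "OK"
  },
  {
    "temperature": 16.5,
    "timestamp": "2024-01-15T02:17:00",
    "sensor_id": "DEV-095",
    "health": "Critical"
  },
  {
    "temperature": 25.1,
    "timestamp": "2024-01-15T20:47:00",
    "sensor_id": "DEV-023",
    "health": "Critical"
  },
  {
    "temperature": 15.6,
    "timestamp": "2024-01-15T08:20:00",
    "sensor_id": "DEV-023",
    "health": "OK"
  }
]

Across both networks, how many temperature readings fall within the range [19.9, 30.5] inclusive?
6

Schema mapping: "measurement" (sensor_array_3) = "temperature" (sensor_array_1) = temperature

Readings in [19.9, 30.5] from sensor_array_3: 4
Readings in [19.9, 30.5] from sensor_array_1: 2

Total count: 4 + 2 = 6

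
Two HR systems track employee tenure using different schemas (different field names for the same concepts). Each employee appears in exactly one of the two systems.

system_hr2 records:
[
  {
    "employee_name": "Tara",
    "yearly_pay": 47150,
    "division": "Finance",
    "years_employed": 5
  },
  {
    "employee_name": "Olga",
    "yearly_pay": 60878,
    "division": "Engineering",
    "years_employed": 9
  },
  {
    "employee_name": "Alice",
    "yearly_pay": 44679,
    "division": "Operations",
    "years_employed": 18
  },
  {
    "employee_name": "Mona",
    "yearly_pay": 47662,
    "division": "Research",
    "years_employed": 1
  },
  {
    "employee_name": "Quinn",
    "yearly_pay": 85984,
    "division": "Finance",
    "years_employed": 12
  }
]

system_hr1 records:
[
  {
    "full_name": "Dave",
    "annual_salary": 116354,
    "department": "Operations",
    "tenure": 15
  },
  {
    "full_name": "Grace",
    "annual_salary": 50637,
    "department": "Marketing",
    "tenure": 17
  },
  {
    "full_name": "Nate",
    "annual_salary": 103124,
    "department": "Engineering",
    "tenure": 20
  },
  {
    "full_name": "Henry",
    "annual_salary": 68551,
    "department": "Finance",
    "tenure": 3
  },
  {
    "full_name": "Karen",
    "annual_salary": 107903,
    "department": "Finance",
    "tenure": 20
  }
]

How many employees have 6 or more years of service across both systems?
7

Reconcile schemas: "years_employed" (system_hr2) = "tenure" (system_hr1) = years of service

From system_hr2: 3 employees with >= 6 years
From system_hr1: 4 employees with >= 6 years

Total: 3 + 4 = 7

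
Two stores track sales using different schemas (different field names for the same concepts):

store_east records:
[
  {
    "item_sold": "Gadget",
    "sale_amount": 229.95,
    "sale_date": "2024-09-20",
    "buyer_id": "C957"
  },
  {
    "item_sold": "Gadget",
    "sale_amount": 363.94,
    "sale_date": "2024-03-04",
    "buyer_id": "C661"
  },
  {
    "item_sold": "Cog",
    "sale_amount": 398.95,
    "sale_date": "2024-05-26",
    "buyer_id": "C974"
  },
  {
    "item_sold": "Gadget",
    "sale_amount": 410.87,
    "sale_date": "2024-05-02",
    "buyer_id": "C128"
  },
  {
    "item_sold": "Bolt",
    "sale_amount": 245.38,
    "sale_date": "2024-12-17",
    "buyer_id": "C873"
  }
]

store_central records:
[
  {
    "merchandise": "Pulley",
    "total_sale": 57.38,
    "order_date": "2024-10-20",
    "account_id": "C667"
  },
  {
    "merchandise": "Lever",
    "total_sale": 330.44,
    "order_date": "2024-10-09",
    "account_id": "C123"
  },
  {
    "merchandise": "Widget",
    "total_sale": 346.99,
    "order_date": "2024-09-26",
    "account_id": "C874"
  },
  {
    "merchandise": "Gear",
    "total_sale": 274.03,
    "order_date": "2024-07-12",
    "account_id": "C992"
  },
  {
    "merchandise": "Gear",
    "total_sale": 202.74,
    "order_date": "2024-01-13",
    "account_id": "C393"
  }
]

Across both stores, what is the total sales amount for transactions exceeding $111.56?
2803.29

Schema mapping: "sale_amount" (store_east) = "total_sale" (store_central) = sale amount

Sum of sales > $111.56 in store_east: 1649.09
Sum of sales > $111.56 in store_central: 1154.2

Total: 1649.09 + 1154.2 = 2803.29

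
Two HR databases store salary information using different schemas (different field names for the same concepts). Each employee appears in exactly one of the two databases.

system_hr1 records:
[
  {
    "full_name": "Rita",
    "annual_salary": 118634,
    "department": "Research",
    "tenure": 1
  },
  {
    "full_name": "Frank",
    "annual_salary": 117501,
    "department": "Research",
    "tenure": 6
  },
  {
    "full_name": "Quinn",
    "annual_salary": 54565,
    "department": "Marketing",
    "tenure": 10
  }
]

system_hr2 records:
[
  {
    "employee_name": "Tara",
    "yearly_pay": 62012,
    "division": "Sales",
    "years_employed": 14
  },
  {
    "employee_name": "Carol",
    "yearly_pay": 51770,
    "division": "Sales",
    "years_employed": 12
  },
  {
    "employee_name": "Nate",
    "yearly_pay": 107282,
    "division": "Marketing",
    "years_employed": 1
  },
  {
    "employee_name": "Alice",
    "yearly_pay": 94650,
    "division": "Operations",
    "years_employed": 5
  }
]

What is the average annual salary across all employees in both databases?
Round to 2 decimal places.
86630.57

Schema mapping: "annual_salary" (system_hr1) = "yearly_pay" (system_hr2) = annual salary

All salaries: [118634, 117501, 54565, 62012, 51770, 107282, 94650]
Sum: 606414
Count: 7
Average: 606414 / 7 = 86630.57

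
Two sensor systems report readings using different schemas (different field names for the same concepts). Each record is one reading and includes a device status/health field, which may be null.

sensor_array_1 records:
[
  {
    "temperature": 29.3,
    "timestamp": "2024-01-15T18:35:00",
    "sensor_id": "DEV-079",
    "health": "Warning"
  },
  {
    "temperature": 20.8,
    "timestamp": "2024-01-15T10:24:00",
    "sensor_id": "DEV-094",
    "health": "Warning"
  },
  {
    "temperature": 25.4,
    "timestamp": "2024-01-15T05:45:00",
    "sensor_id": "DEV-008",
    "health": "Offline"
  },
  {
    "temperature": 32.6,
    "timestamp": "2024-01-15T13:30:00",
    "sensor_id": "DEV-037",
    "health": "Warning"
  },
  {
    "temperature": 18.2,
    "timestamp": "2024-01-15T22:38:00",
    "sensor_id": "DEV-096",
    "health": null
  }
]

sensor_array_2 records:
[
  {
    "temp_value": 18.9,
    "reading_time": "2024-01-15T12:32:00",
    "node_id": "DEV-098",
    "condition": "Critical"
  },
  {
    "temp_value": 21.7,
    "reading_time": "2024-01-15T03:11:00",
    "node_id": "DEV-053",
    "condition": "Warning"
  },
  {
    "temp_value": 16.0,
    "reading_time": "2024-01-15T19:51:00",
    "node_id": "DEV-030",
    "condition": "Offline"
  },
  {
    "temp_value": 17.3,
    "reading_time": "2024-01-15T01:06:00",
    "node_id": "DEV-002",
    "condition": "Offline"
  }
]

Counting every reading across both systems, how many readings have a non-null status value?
8

Schema mapping: "health" (sensor_array_1) = "condition" (sensor_array_2) = status

Non-null in sensor_array_1: 4
Non-null in sensor_array_2: 4

Total non-null: 4 + 4 = 8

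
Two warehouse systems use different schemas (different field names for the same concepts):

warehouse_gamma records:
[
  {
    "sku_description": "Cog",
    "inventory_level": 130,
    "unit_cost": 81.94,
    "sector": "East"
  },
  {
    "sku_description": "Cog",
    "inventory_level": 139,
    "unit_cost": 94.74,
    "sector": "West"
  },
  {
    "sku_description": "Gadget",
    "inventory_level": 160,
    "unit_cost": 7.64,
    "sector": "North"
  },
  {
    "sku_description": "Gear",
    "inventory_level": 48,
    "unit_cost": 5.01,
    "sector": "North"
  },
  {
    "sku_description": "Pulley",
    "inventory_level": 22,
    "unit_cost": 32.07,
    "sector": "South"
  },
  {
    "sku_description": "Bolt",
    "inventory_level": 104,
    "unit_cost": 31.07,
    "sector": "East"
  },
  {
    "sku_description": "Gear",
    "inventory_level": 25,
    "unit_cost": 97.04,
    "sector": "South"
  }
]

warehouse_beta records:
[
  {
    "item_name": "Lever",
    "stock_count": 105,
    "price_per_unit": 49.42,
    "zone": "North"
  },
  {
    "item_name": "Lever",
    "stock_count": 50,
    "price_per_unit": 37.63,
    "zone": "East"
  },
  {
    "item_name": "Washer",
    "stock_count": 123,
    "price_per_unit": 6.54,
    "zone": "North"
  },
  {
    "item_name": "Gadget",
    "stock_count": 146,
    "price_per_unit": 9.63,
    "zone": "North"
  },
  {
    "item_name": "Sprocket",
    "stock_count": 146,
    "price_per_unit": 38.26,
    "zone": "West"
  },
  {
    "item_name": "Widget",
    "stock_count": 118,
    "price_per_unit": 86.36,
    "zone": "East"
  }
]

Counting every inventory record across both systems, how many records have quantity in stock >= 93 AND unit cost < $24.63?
3

Schema mappings:
- "inventory_level" (warehouse_gamma) = "stock_count" (warehouse_beta) = quantity
- "unit_cost" (warehouse_gamma) = "price_per_unit" (warehouse_beta) = unit cost

Records meeting both conditions in warehouse_gamma: 1
Records meeting both conditions in warehouse_beta: 2

Total: 1 + 2 = 3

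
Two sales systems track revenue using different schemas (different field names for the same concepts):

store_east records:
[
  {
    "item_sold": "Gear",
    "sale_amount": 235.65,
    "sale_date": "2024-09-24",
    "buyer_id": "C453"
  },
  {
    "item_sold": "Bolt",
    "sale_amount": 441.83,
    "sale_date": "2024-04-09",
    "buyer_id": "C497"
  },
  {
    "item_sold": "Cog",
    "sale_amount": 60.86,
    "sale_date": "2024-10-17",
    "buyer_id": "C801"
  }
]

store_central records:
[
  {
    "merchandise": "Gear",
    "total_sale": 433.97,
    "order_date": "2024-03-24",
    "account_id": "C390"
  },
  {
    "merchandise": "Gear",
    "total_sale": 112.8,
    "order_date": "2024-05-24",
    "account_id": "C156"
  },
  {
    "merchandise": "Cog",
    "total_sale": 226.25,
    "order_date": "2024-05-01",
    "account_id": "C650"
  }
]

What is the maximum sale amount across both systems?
441.83

Reconcile: "sale_amount" (store_east) = "total_sale" (store_central) = sale amount

Maximum in store_east: 441.83
Maximum in store_central: 433.97

Overall maximum: max(441.83, 433.97) = 441.83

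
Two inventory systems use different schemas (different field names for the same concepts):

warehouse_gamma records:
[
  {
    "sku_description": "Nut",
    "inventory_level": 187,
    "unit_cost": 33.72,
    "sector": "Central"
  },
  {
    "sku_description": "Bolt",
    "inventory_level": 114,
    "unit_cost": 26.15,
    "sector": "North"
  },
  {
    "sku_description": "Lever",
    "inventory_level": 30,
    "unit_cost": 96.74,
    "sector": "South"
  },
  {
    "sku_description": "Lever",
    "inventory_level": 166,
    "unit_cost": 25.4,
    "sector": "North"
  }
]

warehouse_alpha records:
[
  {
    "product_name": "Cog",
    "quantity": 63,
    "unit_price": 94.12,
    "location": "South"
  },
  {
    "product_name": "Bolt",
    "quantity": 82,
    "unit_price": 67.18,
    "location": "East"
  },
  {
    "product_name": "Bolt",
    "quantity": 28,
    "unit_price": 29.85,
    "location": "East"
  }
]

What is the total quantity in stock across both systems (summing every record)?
670

To reconcile these schemas, identify the field holding the quantity in stock in each system:
1. In warehouse_gamma it is "inventory_level"
2. In warehouse_alpha it is "quantity"

From warehouse_gamma: 187 + 114 + 30 + 166 = 497
From warehouse_alpha: 63 + 82 + 28 = 173

Total: 497 + 173 = 670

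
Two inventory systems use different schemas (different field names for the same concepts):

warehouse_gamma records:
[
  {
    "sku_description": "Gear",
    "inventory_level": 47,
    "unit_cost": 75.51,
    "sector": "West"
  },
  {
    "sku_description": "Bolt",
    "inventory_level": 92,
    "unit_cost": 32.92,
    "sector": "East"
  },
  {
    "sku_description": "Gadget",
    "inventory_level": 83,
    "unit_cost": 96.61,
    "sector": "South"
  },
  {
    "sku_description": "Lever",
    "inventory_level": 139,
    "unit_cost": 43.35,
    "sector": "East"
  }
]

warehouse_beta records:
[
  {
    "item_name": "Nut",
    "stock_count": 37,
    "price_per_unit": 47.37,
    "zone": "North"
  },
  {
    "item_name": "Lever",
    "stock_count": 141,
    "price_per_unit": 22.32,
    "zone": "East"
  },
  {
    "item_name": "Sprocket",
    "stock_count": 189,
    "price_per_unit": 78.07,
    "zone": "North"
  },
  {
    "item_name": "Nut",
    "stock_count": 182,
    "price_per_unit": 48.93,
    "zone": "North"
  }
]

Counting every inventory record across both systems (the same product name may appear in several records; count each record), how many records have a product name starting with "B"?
1

Schema mapping: "sku_description" (warehouse_gamma) = "item_name" (warehouse_beta) = product name

Records with product name starting with "B" in warehouse_gamma: 1
Records with product name starting with "B" in warehouse_beta: 0

Total: 1 + 0 = 1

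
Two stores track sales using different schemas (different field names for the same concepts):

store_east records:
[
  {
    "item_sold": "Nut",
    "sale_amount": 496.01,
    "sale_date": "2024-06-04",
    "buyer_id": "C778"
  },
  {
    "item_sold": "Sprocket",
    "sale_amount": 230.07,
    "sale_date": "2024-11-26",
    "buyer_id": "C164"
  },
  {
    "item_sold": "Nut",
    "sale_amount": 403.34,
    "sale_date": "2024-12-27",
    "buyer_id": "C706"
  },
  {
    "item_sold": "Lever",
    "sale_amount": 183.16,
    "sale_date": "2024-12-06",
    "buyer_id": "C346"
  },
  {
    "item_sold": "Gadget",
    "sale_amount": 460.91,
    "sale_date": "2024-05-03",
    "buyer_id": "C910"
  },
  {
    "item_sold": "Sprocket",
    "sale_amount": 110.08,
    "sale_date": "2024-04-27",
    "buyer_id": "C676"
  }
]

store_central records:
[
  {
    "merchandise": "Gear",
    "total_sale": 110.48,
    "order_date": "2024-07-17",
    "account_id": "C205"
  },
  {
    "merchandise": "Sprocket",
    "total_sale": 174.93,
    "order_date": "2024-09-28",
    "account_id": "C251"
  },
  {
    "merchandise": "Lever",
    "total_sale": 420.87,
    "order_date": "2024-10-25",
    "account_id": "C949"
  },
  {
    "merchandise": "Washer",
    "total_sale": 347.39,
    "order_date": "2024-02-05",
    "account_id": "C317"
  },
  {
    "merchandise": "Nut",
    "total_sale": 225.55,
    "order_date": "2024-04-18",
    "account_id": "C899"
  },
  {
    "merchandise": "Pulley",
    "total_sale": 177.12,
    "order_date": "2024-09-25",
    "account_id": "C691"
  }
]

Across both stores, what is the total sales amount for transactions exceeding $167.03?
3119.35

Schema mapping: "sale_amount" (store_east) = "total_sale" (store_central) = sale amount

Sum of sales > $167.03 in store_east: 1773.49
Sum of sales > $167.03 in store_central: 1345.86

Total: 1773.49 + 1345.86 = 3119.35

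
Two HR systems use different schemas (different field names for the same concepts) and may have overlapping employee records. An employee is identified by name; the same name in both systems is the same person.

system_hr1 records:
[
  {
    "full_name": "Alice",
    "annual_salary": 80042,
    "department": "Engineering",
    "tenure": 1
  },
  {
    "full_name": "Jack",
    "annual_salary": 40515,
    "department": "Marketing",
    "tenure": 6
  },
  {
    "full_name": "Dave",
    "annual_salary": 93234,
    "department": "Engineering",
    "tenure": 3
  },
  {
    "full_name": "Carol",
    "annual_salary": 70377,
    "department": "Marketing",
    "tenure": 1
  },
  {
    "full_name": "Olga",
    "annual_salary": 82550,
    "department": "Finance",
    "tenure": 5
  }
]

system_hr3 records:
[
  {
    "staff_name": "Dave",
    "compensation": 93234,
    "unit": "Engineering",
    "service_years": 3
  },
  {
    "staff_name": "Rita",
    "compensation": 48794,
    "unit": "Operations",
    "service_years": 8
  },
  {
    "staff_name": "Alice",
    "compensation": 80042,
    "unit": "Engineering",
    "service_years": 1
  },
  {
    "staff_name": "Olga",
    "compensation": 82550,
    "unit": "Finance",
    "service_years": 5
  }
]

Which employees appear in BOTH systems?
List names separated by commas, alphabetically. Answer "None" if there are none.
Alice, Dave, Olga

Schema mapping: "full_name" (system_hr1) = "staff_name" (system_hr3) = employee name

Names in system_hr1: ['Alice', 'Carol', 'Dave', 'Jack', 'Olga']
Names in system_hr3: ['Alice', 'Dave', 'Olga', 'Rita']

Intersection: ['Alice', 'Dave', 'Olga']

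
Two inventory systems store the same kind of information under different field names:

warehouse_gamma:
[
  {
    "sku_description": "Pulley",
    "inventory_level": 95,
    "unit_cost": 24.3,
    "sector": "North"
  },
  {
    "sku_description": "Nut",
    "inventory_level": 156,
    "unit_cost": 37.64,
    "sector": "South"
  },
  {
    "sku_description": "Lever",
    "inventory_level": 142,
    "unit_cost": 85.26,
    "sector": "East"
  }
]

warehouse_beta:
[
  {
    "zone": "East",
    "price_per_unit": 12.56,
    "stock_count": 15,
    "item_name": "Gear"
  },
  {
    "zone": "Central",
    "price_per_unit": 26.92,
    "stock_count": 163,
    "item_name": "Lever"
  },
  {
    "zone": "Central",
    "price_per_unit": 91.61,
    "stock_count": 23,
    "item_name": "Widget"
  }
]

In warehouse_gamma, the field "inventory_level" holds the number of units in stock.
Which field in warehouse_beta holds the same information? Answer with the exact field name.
stock_count

In warehouse_gamma, "inventory_level" holds the number of units in stock.
The fields in warehouse_beta are: "zone", "price_per_unit", "stock_count", "item_name".
"stock_count" is the match: the name refers to the same concept and its values are whole-number counts (e.g. 15, 163).
The other fields ("zone", "price_per_unit", "item_name") hold different kinds of data.

So "inventory_level" in warehouse_gamma corresponds to "stock_count" in warehouse_beta.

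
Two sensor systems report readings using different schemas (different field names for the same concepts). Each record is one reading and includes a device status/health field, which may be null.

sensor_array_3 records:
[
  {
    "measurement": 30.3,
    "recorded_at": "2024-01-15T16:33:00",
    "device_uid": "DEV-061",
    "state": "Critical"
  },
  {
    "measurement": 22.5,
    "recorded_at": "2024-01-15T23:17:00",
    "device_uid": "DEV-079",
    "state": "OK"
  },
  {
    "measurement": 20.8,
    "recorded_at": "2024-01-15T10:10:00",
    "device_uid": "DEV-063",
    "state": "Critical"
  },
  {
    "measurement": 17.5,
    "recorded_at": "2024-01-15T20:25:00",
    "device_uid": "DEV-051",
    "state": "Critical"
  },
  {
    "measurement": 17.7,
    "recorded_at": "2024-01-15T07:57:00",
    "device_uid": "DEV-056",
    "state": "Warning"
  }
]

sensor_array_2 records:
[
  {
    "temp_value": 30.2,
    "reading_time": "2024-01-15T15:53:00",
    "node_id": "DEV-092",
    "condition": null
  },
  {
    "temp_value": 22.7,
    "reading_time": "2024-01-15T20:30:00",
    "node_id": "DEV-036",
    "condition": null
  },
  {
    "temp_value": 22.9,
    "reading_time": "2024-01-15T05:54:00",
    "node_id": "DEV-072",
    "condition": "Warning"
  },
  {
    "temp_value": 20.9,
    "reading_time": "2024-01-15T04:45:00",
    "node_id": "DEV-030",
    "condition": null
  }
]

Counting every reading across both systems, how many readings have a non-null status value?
6

Schema mapping: "state" (sensor_array_3) = "condition" (sensor_array_2) = status

Non-null in sensor_array_3: 5
Non-null in sensor_array_2: 1

Total non-null: 5 + 1 = 6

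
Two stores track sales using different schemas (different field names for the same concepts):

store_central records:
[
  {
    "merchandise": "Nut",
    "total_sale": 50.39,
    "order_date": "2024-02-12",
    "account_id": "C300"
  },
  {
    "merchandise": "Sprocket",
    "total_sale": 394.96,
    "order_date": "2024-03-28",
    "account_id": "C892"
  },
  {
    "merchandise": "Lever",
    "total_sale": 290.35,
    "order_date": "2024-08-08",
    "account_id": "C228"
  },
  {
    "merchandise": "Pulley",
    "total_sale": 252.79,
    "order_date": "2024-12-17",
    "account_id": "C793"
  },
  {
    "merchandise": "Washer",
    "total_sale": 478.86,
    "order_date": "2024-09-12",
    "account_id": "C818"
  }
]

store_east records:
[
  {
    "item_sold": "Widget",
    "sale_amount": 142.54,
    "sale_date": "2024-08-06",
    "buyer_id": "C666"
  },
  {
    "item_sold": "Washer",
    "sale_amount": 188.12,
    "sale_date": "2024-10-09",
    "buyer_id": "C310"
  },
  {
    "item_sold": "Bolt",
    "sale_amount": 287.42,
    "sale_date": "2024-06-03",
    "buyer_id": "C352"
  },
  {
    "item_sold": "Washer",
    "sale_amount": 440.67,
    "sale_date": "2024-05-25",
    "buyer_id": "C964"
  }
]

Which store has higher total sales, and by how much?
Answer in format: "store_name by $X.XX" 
store_central by $408.60

Schema mapping: "total_sale" (store_central) = "sale_amount" (store_east) = sale amount

Total for store_central: 1467.35
Total for store_east: 1058.75

Difference: |1467.35 - 1058.75| = 408.60
store_central has higher sales by $408.60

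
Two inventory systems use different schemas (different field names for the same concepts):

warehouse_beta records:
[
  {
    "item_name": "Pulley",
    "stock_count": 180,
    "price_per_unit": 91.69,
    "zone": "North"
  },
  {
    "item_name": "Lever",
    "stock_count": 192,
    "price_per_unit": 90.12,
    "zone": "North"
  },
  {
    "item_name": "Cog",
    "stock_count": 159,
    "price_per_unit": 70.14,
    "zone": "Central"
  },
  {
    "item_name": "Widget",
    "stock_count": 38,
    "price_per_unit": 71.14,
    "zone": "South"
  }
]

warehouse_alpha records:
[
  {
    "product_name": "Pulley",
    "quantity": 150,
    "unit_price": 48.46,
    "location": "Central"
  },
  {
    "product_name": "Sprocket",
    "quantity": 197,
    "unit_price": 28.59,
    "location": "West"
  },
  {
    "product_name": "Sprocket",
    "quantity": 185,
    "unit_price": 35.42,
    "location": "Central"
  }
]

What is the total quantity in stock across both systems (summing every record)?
1101

To reconcile these schemas, identify the field holding the quantity in stock in each system:
1. In warehouse_beta it is "stock_count"
2. In warehouse_alpha it is "quantity"

From warehouse_beta: 180 + 192 + 159 + 38 = 569
From warehouse_alpha: 150 + 197 + 185 = 532

Total: 569 + 532 = 1101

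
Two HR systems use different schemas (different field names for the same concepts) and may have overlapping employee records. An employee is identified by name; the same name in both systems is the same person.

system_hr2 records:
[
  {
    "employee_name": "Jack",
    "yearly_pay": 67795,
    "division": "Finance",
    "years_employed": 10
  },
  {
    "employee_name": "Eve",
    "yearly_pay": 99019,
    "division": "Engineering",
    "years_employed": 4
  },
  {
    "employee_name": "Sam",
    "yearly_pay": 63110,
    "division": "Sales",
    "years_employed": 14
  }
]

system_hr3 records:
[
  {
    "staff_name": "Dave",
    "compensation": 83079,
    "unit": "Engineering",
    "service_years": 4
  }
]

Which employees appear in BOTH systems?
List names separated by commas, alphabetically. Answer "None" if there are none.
None

Schema mapping: "employee_name" (system_hr2) = "staff_name" (system_hr3) = employee name

Names in system_hr2: ['Eve', 'Jack', 'Sam']
Names in system_hr3: ['Dave']

Intersection: None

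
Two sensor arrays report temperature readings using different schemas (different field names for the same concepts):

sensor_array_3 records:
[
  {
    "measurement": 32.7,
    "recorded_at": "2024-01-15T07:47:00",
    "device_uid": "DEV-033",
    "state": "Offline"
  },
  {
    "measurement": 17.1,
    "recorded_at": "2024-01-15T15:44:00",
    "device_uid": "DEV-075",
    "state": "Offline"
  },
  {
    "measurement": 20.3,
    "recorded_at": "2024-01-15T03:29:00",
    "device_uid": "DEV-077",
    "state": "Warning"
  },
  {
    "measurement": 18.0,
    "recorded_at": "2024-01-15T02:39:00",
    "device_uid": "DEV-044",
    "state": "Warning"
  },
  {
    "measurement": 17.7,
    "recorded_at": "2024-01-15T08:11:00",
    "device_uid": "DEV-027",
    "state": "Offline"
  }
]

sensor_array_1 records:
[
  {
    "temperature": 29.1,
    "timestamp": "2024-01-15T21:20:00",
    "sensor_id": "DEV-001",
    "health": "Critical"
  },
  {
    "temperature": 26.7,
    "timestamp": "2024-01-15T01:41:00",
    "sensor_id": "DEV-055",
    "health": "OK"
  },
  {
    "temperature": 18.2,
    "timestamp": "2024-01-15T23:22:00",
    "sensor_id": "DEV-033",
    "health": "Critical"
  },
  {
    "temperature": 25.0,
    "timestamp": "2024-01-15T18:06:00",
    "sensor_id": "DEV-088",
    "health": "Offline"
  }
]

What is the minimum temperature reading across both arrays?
17.1

Schema mapping: "measurement" (sensor_array_3) = "temperature" (sensor_array_1) = temperature reading

Minimum in sensor_array_3: 17.1
Minimum in sensor_array_1: 18.2

Overall minimum: min(17.1, 18.2) = 17.1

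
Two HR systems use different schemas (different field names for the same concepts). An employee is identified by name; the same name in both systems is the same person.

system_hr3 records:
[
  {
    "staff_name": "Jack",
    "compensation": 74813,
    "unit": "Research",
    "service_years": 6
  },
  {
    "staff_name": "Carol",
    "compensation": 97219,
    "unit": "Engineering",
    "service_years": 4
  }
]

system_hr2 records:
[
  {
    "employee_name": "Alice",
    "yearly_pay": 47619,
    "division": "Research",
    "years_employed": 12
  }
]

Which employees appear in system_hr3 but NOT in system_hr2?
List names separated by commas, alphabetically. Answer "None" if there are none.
Carol, Jack

Schema mapping: "staff_name" (system_hr3) = "employee_name" (system_hr2) = employee name

Names in system_hr3: ['Carol', 'Jack']
Names in system_hr2: ['Alice']

In system_hr3 but not system_hr2: ['Carol', 'Jack']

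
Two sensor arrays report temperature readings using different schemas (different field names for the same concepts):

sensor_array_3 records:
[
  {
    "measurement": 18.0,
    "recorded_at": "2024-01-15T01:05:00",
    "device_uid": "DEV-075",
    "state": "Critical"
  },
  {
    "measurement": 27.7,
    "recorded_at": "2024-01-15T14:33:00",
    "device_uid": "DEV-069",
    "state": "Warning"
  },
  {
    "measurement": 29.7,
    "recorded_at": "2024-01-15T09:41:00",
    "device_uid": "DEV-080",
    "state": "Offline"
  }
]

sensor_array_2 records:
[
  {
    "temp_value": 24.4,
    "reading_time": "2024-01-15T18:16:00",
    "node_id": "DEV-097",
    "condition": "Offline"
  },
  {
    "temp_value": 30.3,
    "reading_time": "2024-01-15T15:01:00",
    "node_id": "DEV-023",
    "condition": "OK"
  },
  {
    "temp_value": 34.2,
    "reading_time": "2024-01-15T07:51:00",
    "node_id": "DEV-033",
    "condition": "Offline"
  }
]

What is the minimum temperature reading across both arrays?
18.0

Schema mapping: "measurement" (sensor_array_3) = "temp_value" (sensor_array_2) = temperature reading

Minimum in sensor_array_3: 18.0
Minimum in sensor_array_2: 24.4

Overall minimum: min(18.0, 24.4) = 18.0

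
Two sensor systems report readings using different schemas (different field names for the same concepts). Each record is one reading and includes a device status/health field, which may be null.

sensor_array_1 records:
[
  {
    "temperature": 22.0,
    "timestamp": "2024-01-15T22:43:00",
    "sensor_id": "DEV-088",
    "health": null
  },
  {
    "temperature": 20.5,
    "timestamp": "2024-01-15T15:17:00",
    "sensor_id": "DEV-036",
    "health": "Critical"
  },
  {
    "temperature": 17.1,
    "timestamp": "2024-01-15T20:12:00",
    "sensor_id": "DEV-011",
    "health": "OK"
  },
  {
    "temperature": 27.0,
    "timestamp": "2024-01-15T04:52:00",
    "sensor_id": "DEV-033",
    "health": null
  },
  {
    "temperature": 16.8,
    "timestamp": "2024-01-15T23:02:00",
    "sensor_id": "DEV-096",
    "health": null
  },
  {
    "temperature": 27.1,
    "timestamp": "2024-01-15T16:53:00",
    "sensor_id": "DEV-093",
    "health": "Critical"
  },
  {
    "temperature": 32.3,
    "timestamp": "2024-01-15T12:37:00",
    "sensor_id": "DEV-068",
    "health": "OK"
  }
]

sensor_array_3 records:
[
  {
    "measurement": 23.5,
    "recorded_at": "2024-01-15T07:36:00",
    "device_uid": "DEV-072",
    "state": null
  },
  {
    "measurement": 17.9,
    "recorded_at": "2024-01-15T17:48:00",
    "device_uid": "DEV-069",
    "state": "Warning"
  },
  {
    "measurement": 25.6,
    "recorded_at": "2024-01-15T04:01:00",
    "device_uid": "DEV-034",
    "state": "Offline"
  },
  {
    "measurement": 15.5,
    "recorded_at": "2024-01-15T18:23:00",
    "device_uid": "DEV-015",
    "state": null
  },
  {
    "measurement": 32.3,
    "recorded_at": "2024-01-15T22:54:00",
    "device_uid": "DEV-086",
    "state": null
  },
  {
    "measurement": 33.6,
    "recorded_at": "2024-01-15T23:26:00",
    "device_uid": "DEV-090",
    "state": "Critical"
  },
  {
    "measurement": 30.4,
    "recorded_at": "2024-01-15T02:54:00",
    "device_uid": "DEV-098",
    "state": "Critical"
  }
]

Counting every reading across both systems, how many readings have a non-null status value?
8

Schema mapping: "health" (sensor_array_1) = "state" (sensor_array_3) = status

Non-null in sensor_array_1: 4
Non-null in sensor_array_3: 4

Total non-null: 4 + 4 = 8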